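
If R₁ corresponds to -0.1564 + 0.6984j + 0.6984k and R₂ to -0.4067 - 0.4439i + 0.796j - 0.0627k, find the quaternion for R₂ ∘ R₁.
-0.4485 + 0.6691i - 0.0985j - 0.5843k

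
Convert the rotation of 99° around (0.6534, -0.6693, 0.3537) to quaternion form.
0.6494 + 0.4968i - 0.5089j + 0.269k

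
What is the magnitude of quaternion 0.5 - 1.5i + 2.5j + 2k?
3.571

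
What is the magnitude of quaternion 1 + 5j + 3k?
√35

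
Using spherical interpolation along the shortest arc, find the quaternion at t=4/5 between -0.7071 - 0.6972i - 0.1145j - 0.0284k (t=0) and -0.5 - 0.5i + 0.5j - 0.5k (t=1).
-0.5778 - 0.5756i + 0.3927j - 0.4249k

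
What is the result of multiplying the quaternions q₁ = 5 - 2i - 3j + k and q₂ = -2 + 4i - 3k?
1 + 33i + 4j - 5k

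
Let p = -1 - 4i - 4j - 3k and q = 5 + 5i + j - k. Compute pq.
16 - 18i - 40j + 2k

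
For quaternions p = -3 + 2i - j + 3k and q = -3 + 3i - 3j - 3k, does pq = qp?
No: pq = 9 - 3i + 27j - 3k ≠ 9 - 27i - 3j + 3k = qp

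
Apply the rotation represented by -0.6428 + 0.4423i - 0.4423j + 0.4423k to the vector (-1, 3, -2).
(-1.605, 1.258, -3.137)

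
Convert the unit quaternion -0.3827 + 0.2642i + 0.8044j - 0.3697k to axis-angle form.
axis = (0.286, 0.8707, -0.4002), θ = 5π/4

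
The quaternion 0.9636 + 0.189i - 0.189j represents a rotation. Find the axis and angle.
axis = (√2/2, -√2/2, 0), θ = 31°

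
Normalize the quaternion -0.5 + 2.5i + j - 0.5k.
-0.1796 + 0.898i + 0.3592j - 0.1796k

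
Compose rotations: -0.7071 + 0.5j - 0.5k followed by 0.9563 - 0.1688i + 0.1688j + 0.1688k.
-0.6762 - 0.0494i + 0.2744j - 0.6819k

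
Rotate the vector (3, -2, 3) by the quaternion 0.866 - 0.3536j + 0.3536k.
(0.887, -0.413, 4.587)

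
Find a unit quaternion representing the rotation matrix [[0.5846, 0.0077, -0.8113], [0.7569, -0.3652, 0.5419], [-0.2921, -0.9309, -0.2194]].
-0.5 + 0.7364i + 0.2596j - 0.3746k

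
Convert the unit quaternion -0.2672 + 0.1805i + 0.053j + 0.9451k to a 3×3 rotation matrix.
[[-0.792, 0.5242, 0.3129], [-0.4859, -0.8516, 0.1966], [0.3695, 0.0037, 0.9292]]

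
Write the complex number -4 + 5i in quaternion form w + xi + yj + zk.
-4 + 5i + 0j + 0k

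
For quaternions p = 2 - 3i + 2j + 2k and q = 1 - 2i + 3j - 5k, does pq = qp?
No: pq = -23i - 11j - 13k ≠ 9i + 27j - 3k = qp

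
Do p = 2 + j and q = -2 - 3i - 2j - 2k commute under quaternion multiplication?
No: pq = -2 - 8i - 6j - k ≠ -2 - 4i - 6j - 7k = qp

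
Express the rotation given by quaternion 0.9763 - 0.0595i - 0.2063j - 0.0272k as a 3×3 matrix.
[[0.9134, 0.0777, -0.3996], [-0.0286, 0.9914, 0.1274], [0.4061, -0.105, 0.9078]]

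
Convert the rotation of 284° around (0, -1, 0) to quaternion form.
-0.788 - 0.6157j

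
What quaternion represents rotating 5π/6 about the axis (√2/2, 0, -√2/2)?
0.2588 + 0.683i - 0.683k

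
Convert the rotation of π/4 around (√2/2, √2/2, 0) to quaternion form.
0.9239 + 0.2706i + 0.2706j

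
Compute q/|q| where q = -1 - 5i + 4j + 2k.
-0.1474 - 0.7372i + 0.5898j + 0.2949k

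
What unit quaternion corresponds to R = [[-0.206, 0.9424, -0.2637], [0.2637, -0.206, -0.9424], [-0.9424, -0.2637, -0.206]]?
-0.309 - 0.5491i - 0.5491j + 0.5491k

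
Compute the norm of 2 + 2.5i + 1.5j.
3.536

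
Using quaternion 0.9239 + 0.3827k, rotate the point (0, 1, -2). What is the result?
(-0.707, 0.707, -2)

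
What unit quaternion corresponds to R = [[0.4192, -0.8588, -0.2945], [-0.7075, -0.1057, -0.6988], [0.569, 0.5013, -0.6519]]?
0.4067 + 0.7377i - 0.5308j + 0.093k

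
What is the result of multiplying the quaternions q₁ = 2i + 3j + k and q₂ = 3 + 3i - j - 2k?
-1 + i + 16j - 8k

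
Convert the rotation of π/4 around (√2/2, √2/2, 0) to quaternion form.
0.9239 + 0.2706i + 0.2706j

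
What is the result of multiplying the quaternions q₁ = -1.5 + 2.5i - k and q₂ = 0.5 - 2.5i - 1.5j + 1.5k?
7 + 3.5i + j - 6.5k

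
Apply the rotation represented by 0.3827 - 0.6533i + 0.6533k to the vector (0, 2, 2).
(-2.707, -0.414, -0.707)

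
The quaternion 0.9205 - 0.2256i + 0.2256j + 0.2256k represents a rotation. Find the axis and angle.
axis = (-√3/3, √3/3, √3/3), θ = 46°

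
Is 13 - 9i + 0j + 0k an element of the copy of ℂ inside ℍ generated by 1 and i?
Yes. The quaternion 13 - 9i has j- and k-coefficients y = z = 0, so it lies in the complex subalgebra spanned by 1 and i.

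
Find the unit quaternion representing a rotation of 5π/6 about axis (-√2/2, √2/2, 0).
0.2588 - 0.683i + 0.683j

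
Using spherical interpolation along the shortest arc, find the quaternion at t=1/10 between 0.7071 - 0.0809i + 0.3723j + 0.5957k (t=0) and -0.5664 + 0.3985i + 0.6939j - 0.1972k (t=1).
0.7492 - 0.1301i + 0.2626j + 0.594k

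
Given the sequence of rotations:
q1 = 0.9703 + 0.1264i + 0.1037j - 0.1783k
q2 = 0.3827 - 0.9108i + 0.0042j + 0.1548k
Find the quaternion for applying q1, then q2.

q2 · q1 = 0.5136 - 0.8522i - 0.0991j - 0.013k
0.5136 - 0.8522i - 0.0991j - 0.013k


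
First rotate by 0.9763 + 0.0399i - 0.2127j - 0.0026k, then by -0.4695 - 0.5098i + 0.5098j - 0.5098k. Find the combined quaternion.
-0.3309 - 0.6262i + 0.5759j - 0.4084k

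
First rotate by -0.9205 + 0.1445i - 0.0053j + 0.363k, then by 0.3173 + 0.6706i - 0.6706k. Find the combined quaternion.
-0.1455 - 0.575i - 0.342j + 0.7289k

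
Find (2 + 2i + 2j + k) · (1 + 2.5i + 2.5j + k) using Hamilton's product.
-9 + 6.5i + 7.5j + 3k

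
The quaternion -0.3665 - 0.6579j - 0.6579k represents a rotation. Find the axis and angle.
axis = (0, -√2/2, -√2/2), θ = 223°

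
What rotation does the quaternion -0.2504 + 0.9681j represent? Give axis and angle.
axis = (0, 1, 0), θ = 209°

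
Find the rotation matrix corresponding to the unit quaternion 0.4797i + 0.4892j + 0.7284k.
[[-0.5398, 0.4693, 0.6988], [0.4693, -0.5214, 0.7127], [0.6988, 0.7127, 0.0611]]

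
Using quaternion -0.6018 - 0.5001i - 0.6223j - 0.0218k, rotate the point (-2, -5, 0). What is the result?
(-3.43, -3.792, -1.691)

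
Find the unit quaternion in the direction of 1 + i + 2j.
0.4082 + 0.4082i + 0.8165j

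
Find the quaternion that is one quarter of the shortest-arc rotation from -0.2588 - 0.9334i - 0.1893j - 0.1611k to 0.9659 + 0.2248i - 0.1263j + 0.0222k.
-0.51 - 0.8405i - 0.1178j - 0.14k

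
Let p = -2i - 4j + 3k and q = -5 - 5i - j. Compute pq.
-14 + 13i + 5j - 33k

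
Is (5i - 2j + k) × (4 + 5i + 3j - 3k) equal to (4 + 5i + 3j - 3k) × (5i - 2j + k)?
No: pq = -16 + 23i + 12j + 29k ≠ -16 + 17i - 28j - 21k = qp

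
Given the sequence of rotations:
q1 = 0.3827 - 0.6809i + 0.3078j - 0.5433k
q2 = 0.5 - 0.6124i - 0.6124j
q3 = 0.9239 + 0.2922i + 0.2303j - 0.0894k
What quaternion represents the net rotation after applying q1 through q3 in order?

q2 · q1 = -0.0371 - 0.2421i - 0.4132j - 0.8771k
q3 · q2 · q1 = 0.0532 - 0.4735i - 0.1124j - 0.872k
0.0532 - 0.4735i - 0.1124j - 0.872k


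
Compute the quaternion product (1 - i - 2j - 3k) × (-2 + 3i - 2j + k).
-3i - 6j + 15k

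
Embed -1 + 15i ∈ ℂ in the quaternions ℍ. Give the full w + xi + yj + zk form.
-1 + 15i + 0j + 0k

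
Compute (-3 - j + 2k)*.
-3 + j - 2k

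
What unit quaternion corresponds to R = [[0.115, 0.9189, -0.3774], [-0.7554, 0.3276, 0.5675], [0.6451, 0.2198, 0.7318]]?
0.7373 - 0.1179i - 0.3467j - 0.5677k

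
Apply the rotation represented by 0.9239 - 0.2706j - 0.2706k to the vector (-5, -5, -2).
(-5.036, -2.061, -4.939)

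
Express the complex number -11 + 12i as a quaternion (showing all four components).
-11 + 12i + 0j + 0k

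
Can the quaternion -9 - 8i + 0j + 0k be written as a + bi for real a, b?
Yes. The quaternion -9 - 8i has j- and k-coefficients y = z = 0, so it lies in the complex subalgebra spanned by 1 and i.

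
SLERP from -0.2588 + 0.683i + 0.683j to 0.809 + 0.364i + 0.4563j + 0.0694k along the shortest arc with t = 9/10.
0.733 + 0.433i + 0.5205j + 0.0657k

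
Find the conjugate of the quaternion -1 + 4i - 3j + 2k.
-1 - 4i + 3j - 2k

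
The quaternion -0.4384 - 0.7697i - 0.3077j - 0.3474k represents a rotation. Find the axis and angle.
axis = (-0.8564, -0.3424, -0.3865), θ = 232°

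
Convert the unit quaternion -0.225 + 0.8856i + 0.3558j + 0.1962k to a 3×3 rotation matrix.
[[0.6698, 0.7185, 0.1874], [0.5419, -0.6456, 0.5381], [0.5076, -0.2589, -0.8218]]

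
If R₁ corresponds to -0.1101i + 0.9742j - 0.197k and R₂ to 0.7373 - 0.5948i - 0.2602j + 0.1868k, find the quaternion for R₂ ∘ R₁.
0.2248 - 0.2119i + 0.5805j - 0.7534k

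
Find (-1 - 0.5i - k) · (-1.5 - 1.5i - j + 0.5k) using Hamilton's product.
1.25 + 1.25i + 2.75j + 1.5k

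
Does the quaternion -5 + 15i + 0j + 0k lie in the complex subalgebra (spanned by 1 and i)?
Yes. The quaternion -5 + 15i has j- and k-coefficients y = z = 0, so it lies in the complex subalgebra spanned by 1 and i.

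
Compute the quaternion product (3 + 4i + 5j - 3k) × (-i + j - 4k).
-13 - 20i + 22j - 3k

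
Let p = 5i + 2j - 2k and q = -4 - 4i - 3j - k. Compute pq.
24 - 28i + 5j + k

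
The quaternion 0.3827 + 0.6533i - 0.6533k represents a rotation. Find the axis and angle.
axis = (√2/2, 0, -√2/2), θ = 3π/4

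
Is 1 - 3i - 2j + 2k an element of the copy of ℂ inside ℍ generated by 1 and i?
No. The quaternion 1 - 3i - 2j + 2k has j-coefficient y = -2 and k-coefficient z = 2, not both zero, so it does not lie in the complex subalgebra spanned by 1 and i.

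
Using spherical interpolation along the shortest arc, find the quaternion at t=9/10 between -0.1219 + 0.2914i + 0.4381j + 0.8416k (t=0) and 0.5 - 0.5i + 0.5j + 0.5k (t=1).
0.4548 - 0.4337i + 0.5244j + 0.5745k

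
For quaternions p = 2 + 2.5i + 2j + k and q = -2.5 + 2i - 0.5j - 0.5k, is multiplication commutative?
No: pq = -8.5 - 2.75i - 2.75j - 8.75k ≠ -8.5 - 1.75i - 9.25j + 1.75k = qp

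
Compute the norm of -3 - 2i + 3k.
√22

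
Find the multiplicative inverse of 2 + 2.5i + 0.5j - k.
0.1739 - 0.2174i - 0.0435j + 0.087k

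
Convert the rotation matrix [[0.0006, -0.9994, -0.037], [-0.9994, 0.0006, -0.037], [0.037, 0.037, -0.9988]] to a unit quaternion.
-0.0262 - 0.7069i + 0.7069j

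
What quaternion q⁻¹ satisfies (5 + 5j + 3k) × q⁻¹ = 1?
0.0847 - 0.0847j - 0.0508k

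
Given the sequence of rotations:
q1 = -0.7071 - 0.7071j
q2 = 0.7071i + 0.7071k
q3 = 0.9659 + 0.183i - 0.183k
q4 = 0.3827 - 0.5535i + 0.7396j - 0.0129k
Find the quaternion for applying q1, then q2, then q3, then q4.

q2 · q1 = -k
q3 · q2 · q1 = -0.183 + 0.183j - 0.9659k
q4 · q3 · q2 · q1 = -0.2178 - 0.6107i - 0.5999j - 0.4686k
-0.2178 - 0.6107i - 0.5999j - 0.4686k


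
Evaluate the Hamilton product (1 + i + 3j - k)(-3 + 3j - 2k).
-14 - 6i - 4j + 4k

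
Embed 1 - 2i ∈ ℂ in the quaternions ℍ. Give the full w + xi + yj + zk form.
1 - 2i + 0j + 0k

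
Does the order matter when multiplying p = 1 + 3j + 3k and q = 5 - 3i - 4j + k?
Yes: pq = 14 + 12i + 2j + 25k ≠ 14 - 18i + 20j + 7k = qp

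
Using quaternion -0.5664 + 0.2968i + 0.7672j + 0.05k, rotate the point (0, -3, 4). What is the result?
(-4.894, -0.805, -0.635)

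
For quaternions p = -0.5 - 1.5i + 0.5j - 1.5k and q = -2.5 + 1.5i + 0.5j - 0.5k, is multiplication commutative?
No: pq = 2.5 + 3.5i - 4.5j + 2.5k ≠ 2.5 + 2.5i + 1.5j + 5.5k = qp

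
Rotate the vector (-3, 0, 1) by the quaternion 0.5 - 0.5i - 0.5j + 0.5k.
(-1, -3, 0)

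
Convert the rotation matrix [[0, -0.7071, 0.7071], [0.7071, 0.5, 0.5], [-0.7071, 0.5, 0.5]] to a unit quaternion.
0.7071 + 0.5j + 0.5k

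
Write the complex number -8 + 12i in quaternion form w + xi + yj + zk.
-8 + 12i + 0j + 0k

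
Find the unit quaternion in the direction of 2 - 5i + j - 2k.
0.343 - 0.8575i + 0.1715j - 0.343k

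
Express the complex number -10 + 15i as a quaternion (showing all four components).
-10 + 15i + 0j + 0k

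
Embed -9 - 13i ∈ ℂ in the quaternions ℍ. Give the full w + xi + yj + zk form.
-9 - 13i + 0j + 0k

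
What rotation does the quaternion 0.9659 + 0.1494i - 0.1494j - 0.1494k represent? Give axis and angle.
axis = (√3/3, -√3/3, -√3/3), θ = π/6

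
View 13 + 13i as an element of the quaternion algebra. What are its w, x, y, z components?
13 + 13i + 0j + 0k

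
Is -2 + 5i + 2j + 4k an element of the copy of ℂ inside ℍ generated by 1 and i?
No. The quaternion -2 + 5i + 2j + 4k has j-coefficient y = 2 and k-coefficient z = 4, not both zero, so it does not lie in the complex subalgebra spanned by 1 and i.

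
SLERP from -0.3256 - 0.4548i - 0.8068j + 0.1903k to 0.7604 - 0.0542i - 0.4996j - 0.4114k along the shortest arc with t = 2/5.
0.1712 - 0.3829i - 0.9041j - 0.0816k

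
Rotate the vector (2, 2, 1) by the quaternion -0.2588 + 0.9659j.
(-2.232, 2, 0.134)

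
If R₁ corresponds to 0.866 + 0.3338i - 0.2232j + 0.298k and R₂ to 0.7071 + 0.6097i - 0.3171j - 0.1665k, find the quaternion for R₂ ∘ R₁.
0.3877 + 0.6324i - 0.6697j + 0.0363k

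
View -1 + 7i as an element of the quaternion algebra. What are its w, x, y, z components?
-1 + 7i + 0j + 0k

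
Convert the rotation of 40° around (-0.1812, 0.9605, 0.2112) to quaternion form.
0.9397 - 0.062i + 0.3285j + 0.0722k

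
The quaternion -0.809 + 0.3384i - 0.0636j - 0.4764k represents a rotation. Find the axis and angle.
axis = (0.5757, -0.1082, -0.8105), θ = 288°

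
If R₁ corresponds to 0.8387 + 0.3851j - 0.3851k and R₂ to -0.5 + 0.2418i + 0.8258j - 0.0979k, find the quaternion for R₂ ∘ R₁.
-0.7751 - 0.0775i + 0.5932j + 0.2036k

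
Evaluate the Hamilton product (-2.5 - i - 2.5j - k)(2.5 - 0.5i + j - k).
-5.25 + 2.25i - 9.25j - 2.25k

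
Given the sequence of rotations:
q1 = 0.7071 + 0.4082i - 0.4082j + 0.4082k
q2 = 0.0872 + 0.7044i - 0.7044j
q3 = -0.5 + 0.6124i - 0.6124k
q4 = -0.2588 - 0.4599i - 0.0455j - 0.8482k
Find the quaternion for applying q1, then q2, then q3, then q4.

q2 · q1 = -0.5134 + 0.2461i - 0.8212j + 0.0356k
q3 · q2 · q1 = 0.1278 - 0.9404i + 0.2381j - 0.2063k
q4 · q3 · q2 · q1 = -0.6297 + 0.3959i + 0.6353j - 0.2073k
-0.6297 + 0.3959i + 0.6353j - 0.2073k


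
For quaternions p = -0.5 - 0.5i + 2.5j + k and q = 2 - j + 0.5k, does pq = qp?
No: pq = 1 + 1.25i + 5.75j + 2.25k ≠ 1 - 3.25i + 5.25j + 1.25k = qp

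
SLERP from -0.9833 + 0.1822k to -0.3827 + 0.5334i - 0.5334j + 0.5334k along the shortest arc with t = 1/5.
-0.9404 + 0.1295i - 0.1295j + 0.2865k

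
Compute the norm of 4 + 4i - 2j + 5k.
√61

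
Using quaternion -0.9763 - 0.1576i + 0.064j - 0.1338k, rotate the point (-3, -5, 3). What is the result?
(-1.709, -6.27, 0.872)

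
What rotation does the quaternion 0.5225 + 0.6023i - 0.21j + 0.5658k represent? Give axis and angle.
axis = (0.7064, -0.2463, 0.6636), θ = 117°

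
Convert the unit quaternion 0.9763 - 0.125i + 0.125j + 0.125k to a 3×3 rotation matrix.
[[0.9375, -0.2753, 0.2128], [0.2128, 0.9375, 0.2753], [-0.2753, -0.2128, 0.9375]]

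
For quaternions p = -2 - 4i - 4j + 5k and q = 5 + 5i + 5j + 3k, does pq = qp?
No: pq = 15 - 67i + 7j + 19k ≠ 15 + 7i - 67j + 19k = qp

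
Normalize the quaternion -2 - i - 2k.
-0.6667 - 0.3333i - 0.6667k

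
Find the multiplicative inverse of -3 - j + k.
-0.2727 + 0.0909j - 0.0909k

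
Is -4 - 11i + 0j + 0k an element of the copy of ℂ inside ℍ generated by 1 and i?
Yes. The quaternion -4 - 11i has j- and k-coefficients y = z = 0, so it lies in the complex subalgebra spanned by 1 and i.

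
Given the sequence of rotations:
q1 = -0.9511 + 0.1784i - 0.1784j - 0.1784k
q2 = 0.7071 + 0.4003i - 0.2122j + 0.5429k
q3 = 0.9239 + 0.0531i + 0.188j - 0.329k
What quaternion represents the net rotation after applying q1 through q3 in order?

q2 · q1 = -0.6849 - 0.1199i + 0.2439j - 0.6761k
q3 · q2 · q1 = -0.8947 - 0.194i + 0.1719j - 0.3638k
-0.8947 - 0.194i + 0.1719j - 0.3638k


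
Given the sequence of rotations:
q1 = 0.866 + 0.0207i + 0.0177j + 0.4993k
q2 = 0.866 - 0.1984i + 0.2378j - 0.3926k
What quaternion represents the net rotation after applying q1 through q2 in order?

q2 · q1 = 0.9459 - 0.0282i + 0.3122j + 0.084k
0.9459 - 0.0282i + 0.3122j + 0.084k


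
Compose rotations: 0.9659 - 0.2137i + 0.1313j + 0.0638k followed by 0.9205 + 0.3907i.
0.9726 + 0.1807i + 0.0959j + 0.11k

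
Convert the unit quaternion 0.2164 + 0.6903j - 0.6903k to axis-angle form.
axis = (0, √2/2, -√2/2), θ = 155°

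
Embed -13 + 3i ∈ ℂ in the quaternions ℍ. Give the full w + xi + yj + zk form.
-13 + 3i + 0j + 0k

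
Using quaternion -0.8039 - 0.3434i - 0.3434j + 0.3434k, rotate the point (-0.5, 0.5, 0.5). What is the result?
(0.288, 0.028, 0.816)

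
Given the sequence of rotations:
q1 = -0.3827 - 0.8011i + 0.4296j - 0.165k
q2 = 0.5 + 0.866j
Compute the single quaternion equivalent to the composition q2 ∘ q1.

q2 · q1 = -0.5634 - 0.5434i - 0.1166j + 0.6113k
-0.5634 - 0.5434i - 0.1166j + 0.6113k


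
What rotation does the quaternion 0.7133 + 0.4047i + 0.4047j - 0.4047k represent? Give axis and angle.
axis = (√3/3, √3/3, -√3/3), θ = 89°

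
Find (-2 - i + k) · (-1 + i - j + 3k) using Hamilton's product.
6j - 6k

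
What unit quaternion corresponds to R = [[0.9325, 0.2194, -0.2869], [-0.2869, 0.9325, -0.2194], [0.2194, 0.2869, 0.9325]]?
0.9744 + 0.1299i - 0.1299j - 0.1299k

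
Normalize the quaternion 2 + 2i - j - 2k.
0.5547 + 0.5547i - 0.2774j - 0.5547k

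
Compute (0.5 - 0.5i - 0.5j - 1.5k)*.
0.5 + 0.5i + 0.5j + 1.5k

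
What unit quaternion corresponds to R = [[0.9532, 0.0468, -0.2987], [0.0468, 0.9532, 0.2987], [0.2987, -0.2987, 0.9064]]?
0.9763 - 0.153i - 0.153j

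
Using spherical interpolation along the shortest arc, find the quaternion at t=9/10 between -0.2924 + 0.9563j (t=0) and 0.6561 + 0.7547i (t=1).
-0.6732 - 0.7273i + 0.1338j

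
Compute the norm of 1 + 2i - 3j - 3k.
√23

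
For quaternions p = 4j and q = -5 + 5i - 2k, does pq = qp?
No: pq = -8i - 20j - 20k ≠ 8i - 20j + 20k = qp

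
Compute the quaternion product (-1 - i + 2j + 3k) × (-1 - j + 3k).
-6 + 10i + 2j - 5k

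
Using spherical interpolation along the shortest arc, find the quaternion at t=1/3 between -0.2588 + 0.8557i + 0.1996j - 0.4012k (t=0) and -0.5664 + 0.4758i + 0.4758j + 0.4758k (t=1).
-0.4216 + 0.8331i + 0.3408j - 0.1099k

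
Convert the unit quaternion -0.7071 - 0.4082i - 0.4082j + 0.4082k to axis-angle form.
axis = (-√3/3, -√3/3, √3/3), θ = 3π/2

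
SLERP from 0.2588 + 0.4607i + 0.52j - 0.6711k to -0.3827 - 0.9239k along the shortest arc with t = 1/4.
0.097 + 0.3746i + 0.4228j - 0.8194k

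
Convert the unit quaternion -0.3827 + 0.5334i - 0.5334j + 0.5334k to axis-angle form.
axis = (√3/3, -√3/3, √3/3), θ = 5π/4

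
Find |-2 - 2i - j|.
3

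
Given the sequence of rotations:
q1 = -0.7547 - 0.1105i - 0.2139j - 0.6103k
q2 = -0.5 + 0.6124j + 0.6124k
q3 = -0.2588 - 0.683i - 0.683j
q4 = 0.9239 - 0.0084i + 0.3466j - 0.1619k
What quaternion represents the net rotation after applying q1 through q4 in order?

q2 · q1 = 0.8821 - 0.1875i - 0.4229j - 0.0894k
q3 · q2 · q1 = -0.6452 - 0.4929i - 0.5541j + 0.1839k
q4 · q3 · q2 · q1 = -0.3784 - 0.4759i - 0.6542j + 0.4499k
-0.3784 - 0.4759i - 0.6542j + 0.4499k


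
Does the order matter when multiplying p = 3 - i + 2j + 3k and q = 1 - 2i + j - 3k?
Yes: pq = 8 - 16i - 4j - 3k ≠ 8 + 2i + 14j - 9k = qp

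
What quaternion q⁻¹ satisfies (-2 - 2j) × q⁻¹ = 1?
-0.25 + 0.25j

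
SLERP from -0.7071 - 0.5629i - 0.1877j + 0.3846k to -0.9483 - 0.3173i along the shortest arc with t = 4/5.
-0.9218 - 0.377i - 0.0395j + 0.0809k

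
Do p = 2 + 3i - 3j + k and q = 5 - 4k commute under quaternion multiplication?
No: pq = 14 + 27i - 3j - 3k ≠ 14 + 3i - 27j - 3k = qp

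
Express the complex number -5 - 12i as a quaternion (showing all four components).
-5 - 12i + 0j + 0k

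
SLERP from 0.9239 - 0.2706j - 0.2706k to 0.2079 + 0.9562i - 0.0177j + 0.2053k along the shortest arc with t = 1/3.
0.8569 + 0.4429i - 0.231j - 0.1277k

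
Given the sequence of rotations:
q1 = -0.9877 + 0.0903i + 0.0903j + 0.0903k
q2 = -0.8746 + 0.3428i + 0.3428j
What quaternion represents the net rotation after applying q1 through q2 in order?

q2 · q1 = 0.8019 - 0.3866i - 0.4485j - 0.079k
0.8019 - 0.3866i - 0.4485j - 0.079k


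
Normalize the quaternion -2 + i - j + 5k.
-0.3592 + 0.1796i - 0.1796j + 0.898k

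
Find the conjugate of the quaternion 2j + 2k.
-2j - 2k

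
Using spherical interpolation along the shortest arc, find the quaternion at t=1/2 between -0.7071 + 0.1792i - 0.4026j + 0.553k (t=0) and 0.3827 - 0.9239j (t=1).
-0.2186 + 0.1207i - 0.8938j + 0.3726k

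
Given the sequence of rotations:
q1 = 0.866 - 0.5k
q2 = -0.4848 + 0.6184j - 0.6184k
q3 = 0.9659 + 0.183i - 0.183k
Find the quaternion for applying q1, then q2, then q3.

q2 · q1 = -0.729 - 0.3092i + 0.5355j - 0.2931k
q3 · q2 · q1 = -0.7012 - 0.3341i + 0.6275j - 0.0517k
-0.7012 - 0.3341i + 0.6275j - 0.0517k


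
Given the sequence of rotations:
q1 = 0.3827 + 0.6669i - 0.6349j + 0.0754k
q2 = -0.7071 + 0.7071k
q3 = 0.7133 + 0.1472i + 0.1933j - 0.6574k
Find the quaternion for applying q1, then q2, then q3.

q2 · q1 = -0.3239 - 0.0226i + 0.9205j + 0.2173k
q3 · q2 · q1 = -0.2628 + 0.5833i + 0.5769j + 0.5078k
-0.2628 + 0.5833i + 0.5769j + 0.5078k


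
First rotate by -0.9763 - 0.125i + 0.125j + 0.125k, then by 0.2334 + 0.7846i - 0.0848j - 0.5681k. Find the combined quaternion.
-0.0482 - 0.7348i + 0.0849j + 0.6713k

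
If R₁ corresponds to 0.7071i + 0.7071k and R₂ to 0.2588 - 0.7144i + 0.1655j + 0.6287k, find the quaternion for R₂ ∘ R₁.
0.0606 + 0.3i + 0.9497j + 0.066k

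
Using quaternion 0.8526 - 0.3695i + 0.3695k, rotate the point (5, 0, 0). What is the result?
(3.635, 3.15, -1.365)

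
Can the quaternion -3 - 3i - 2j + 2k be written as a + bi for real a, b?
No. The quaternion -3 - 3i - 2j + 2k has j-coefficient y = -2 and k-coefficient z = 2, not both zero, so it does not lie in the complex subalgebra spanned by 1 and i.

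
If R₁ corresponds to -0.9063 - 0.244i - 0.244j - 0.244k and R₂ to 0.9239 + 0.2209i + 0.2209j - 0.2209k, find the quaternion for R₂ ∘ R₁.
-0.7834 - 0.5334i - 0.3178j - 0.0252k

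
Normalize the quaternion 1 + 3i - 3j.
0.2294 + 0.6882i - 0.6882j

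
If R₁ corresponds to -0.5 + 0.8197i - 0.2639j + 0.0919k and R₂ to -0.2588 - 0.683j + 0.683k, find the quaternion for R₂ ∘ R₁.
-0.1136 - 0.0947i + 0.9697j + 0.1946k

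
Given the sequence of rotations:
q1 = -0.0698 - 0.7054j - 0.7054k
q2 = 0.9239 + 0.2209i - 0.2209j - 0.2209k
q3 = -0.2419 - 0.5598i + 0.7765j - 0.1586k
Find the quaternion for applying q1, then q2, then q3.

q2 · q1 = -0.3761 - 0.0154i - 0.4805j - 0.7921k
q3 · q2 · q1 = 0.3298 - 0.477i - 0.6168j + 0.5322k
0.3298 - 0.477i - 0.6168j + 0.5322k


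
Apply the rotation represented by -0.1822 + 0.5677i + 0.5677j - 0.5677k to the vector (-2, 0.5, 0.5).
(0.371, -2.066, 0.305)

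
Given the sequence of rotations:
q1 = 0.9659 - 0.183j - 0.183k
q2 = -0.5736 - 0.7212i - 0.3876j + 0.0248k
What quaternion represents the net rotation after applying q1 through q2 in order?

q2 · q1 = -0.6204 - 0.6211i - 0.4014j + 0.2609k
-0.6204 - 0.6211i - 0.4014j + 0.2609k


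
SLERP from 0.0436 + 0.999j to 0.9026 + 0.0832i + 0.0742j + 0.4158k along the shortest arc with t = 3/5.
0.721 + 0.0642i + 0.6107j + 0.321k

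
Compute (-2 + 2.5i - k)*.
-2 - 2.5i + k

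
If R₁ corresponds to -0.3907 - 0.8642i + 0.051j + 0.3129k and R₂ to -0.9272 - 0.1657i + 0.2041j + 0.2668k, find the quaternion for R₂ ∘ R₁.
0.1252 + 0.9163i - 0.3058j - 0.2264k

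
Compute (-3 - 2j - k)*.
-3 + 2j + k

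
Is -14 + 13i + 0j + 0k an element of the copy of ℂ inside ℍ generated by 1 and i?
Yes. The quaternion -14 + 13i has j- and k-coefficients y = z = 0, so it lies in the complex subalgebra spanned by 1 and i.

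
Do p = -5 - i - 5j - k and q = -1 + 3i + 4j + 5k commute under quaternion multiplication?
No: pq = 33 - 35i - 13j - 13k ≠ 33 + 7i - 17j - 35k = qp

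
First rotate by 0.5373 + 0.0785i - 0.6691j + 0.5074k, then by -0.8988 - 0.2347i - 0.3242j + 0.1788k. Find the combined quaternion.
-0.7721 - 0.2415i + 0.5603j - 0.1775k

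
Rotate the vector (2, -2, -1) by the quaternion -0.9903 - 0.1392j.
(1.647, -2, -1.513)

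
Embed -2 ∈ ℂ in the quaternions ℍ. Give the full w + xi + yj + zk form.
-2 + 0i + 0j + 0k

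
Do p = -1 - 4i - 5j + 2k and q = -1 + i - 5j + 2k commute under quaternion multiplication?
No: pq = -24 + 3i + 20j + 21k ≠ -24 + 3i - 29k = qp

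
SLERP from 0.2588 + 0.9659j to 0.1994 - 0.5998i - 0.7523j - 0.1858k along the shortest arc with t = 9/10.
-0.1545 + 0.5523i + 0.8012j + 0.1711k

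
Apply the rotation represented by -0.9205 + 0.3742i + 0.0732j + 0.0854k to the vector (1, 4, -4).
(2.106, -0.087, -5.344)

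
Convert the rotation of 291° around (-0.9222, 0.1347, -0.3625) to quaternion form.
-0.8241 - 0.5223i + 0.0763j - 0.2053k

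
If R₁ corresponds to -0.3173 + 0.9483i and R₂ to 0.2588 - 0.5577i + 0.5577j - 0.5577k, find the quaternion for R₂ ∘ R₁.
0.4467 + 0.4224i - 0.7058j - 0.3519k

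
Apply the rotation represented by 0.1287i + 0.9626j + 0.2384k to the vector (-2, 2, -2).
(2.307, 0.293, 2.568)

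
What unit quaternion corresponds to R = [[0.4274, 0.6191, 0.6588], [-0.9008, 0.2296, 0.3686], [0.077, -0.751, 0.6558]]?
0.7604 - 0.3681i + 0.1913j - 0.4997k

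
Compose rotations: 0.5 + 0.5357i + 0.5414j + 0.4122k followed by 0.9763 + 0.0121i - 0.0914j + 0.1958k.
0.4504 + 0.3854i + 0.5828j + 0.5558k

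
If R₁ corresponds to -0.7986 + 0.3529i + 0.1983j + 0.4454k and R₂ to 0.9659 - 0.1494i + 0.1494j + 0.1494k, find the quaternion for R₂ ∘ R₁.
-0.8148 + 0.4971i + 0.1915j + 0.2286k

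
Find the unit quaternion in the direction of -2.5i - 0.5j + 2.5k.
-0.7001i - 0.14j + 0.7001k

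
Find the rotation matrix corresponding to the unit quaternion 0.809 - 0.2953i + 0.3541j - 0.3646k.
[[0.4834, 0.3808, 0.7883], [-0.7991, 0.5597, 0.2196], [-0.3576, -0.736, 0.5748]]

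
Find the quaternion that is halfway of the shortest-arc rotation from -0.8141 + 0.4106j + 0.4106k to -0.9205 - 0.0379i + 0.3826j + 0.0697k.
-0.8817 - 0.0193i + 0.4032j + 0.2441k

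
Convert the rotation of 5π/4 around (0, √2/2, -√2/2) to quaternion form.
-0.3827 + 0.6533j - 0.6533k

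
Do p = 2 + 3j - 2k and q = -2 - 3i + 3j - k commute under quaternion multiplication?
No: pq = -15 - 3i + 6j + 11k ≠ -15 - 9i - 6j - 7k = qp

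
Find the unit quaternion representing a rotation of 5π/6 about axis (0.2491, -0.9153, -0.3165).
0.2588 + 0.2406i - 0.8841j - 0.3057k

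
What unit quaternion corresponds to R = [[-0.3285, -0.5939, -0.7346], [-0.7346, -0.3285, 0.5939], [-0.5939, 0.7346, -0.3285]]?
-0.061 - 0.5763i + 0.5763j + 0.5763k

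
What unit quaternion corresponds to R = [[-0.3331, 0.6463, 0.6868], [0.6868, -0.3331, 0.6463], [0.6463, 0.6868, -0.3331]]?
0.0175 + 0.5773i + 0.5773j + 0.5773k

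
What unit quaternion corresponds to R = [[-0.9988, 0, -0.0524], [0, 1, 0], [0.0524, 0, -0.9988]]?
-0.0262 + 0.9997j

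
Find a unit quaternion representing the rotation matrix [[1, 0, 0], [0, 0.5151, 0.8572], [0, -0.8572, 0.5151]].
0.8704 - 0.4924i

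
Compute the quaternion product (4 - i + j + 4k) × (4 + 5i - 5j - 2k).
34 + 34i + 2j + 8k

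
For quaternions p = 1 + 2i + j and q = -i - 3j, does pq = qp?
No: pq = 5 - i - 3j - 5k ≠ 5 - i - 3j + 5k = qp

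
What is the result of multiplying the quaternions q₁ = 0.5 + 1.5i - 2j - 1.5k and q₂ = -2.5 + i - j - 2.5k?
-8.5 + 0.25i + 6.75j + 3k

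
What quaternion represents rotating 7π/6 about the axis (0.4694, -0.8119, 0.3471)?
-0.2588 + 0.4534i - 0.7842j + 0.3353k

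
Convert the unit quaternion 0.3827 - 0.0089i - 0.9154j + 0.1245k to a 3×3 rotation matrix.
[[-0.7069, -0.079, -0.7029], [0.1116, 0.9688, -0.2211], [0.6984, -0.2347, -0.6761]]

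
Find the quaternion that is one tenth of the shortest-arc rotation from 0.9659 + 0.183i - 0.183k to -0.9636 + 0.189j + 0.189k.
0.9687 + 0.1651i - 0.0191j - 0.1842k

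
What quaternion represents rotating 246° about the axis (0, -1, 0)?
-0.5446 - 0.8387j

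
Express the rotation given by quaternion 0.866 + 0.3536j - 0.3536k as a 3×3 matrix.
[[0.4999, 0.6124, 0.6124], [-0.6124, 0.7499, -0.2501], [-0.6124, -0.2501, 0.7499]]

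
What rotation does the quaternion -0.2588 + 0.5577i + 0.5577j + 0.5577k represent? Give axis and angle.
axis = (√3/3, √3/3, √3/3), θ = 7π/6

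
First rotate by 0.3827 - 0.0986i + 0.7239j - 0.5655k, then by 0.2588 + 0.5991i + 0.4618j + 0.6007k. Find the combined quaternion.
0.1635 - 0.4922i + 0.6436j + 0.5628k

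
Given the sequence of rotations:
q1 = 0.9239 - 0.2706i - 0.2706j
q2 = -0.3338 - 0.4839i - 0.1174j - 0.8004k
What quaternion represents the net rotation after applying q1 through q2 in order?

q2 · q1 = -0.4711 - 0.5733i + 0.1984j - 0.6403k
-0.4711 - 0.5733i + 0.1984j - 0.6403k


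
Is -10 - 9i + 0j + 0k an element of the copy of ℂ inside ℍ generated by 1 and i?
Yes. The quaternion -10 - 9i has j- and k-coefficients y = z = 0, so it lies in the complex subalgebra spanned by 1 and i.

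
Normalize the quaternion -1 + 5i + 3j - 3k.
-0.1508 + 0.7538i + 0.4523j - 0.4523k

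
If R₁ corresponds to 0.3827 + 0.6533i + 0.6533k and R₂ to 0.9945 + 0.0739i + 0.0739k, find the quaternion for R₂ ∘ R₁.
0.284 + 0.678i + 0.678k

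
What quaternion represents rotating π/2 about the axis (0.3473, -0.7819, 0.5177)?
0.7071 + 0.2456i - 0.5529j + 0.3661k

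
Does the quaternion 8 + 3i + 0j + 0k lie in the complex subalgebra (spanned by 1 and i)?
Yes. The quaternion 8 + 3i has j- and k-coefficients y = z = 0, so it lies in the complex subalgebra spanned by 1 and i.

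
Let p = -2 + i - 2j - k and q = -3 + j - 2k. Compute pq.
6 + 2i + 6j + 8k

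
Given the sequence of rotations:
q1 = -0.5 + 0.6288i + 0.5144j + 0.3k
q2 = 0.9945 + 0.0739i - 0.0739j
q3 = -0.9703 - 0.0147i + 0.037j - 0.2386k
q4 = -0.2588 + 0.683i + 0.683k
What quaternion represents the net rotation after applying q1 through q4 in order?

q2 · q1 = -0.5057 + 0.5662i + 0.5264j + 0.3828k
q3 · q2 · q1 = 0.5709 - 0.4022i - 0.6589j - 0.2795k
q4 · q3 · q2 · q1 = 0.3179 + 0.944i + 0.0867j + 0.0122k
0.3179 + 0.944i + 0.0867j + 0.0122k


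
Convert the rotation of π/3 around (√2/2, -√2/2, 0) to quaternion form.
0.866 + 0.3536i - 0.3536j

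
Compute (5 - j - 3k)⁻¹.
0.1429 + 0.0286j + 0.0857k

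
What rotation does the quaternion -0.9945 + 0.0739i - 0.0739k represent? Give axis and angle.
axis = (√2/2, 0, -√2/2), θ = 348°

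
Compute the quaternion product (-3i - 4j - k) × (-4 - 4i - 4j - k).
-29 + 12i + 17j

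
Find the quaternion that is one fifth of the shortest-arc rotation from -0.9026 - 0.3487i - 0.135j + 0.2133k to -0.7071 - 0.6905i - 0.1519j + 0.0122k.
-0.8769 - 0.4249i - 0.1407j + 0.1752k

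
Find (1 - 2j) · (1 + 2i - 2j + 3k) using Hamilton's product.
-3 - 4i - 4j + 7k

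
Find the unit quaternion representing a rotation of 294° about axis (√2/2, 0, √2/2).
-0.8387 + 0.3851i + 0.3851k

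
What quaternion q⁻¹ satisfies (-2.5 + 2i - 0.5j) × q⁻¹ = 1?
-0.2381 - 0.1905i + 0.0476j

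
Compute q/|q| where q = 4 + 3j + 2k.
0.7428 + 0.5571j + 0.3714k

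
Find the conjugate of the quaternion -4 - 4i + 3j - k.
-4 + 4i - 3j + k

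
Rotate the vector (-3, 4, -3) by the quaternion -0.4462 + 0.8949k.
(5, -0.011, -3)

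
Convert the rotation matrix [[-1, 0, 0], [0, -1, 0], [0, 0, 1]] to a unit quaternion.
k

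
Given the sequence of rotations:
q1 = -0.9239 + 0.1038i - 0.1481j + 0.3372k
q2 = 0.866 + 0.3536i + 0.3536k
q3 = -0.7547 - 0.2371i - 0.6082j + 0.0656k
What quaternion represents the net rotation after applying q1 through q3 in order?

q2 · q1 = -0.956 - 0.1844i - 0.2108j - 0.087k
q3 · q2 · q1 = 0.5553 + 0.4326i + 0.7078j - 0.0592k
0.5553 + 0.4326i + 0.7078j - 0.0592k


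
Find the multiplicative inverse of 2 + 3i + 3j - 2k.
0.0769 - 0.1154i - 0.1154j + 0.0769k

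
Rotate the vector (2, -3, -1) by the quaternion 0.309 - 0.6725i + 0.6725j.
(2.489, -2.511, 1.225)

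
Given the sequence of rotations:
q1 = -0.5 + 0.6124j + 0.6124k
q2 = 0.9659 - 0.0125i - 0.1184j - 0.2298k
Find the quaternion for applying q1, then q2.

q2 · q1 = -0.2697 + 0.0745i + 0.6584j + 0.6988k
-0.2697 + 0.0745i + 0.6584j + 0.6988k


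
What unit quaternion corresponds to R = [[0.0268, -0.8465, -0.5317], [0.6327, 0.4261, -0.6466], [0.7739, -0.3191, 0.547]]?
0.7071 + 0.1158i - 0.4616j + 0.523k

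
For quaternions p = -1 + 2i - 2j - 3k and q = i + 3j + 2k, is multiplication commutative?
No: pq = 10 + 4i - 10j + 6k ≠ 10 - 6i + 4j - 10k = qp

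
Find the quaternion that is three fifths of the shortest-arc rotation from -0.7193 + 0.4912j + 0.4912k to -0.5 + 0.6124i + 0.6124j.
-0.6441 + 0.3979i + 0.6159j + 0.218k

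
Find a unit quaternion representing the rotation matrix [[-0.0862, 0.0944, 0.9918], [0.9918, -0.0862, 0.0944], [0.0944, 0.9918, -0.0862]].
0.4305 + 0.5211i + 0.5211j + 0.5211k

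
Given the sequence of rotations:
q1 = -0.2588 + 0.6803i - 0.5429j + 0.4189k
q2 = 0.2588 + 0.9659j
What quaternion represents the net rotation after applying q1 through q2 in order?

q2 · q1 = 0.4574 + 0.5807i - 0.3905j - 0.5487k
0.4574 + 0.5807i - 0.3905j - 0.5487k


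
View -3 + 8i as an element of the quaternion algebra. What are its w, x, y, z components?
-3 + 8i + 0j + 0k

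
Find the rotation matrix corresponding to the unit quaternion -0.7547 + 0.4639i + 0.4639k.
[[0.5696, 0.7002, 0.4304], [-0.7002, 0.1392, 0.7002], [0.4304, -0.7002, 0.5696]]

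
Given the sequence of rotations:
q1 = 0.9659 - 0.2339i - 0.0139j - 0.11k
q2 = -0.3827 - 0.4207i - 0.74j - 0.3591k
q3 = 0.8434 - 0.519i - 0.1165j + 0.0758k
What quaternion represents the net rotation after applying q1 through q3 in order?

q2 · q1 = -0.5178 - 0.2404i - 0.6717j - 0.472k
q3 · q2 · q1 = -0.604 + 0.1719i - 0.7694j - 0.1167k
-0.604 + 0.1719i - 0.7694j - 0.1167k


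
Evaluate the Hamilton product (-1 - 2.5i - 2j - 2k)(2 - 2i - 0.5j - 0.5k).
-9 - 3i - 0.75j - 6.25k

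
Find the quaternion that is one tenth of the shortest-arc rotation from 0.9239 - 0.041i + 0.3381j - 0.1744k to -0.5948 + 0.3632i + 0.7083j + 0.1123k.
0.9529 - 0.0859i + 0.2288j - 0.1799k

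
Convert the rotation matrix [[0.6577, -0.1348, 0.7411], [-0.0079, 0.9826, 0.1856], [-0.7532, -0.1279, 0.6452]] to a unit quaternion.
0.9063 - 0.0865i + 0.4122j + 0.035k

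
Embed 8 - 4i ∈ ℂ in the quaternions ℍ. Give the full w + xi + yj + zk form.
8 - 4i + 0j + 0k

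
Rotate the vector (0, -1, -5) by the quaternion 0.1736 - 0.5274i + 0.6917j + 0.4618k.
(2.125, -4.127, 2.11)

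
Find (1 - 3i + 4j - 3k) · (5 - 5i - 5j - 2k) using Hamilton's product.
4 - 43i + 24j + 18k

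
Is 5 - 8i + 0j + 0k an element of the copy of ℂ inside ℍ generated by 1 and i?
Yes. The quaternion 5 - 8i has j- and k-coefficients y = z = 0, so it lies in the complex subalgebra spanned by 1 and i.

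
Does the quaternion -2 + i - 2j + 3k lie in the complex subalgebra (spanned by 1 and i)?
No. The quaternion -2 + i - 2j + 3k has j-coefficient y = -2 and k-coefficient z = 3, not both zero, so it does not lie in the complex subalgebra spanned by 1 and i.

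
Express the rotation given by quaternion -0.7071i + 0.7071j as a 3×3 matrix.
[[0, -1, 0], [-1, 0, 0], [0, 0, -1]]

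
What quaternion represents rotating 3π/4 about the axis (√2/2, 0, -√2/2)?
0.3827 + 0.6533i - 0.6533k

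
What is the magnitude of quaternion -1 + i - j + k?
2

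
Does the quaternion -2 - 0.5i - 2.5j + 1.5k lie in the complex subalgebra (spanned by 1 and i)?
No. The quaternion -2 - 0.5i - 2.5j + 1.5k has j-coefficient y = -2.5 and k-coefficient z = 1.5, not both zero, so it does not lie in the complex subalgebra spanned by 1 and i.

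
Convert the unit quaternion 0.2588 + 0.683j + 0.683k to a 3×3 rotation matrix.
[[-0.866, -0.3535, 0.3535], [0.3535, 0.067, 0.933], [-0.3535, 0.933, 0.067]]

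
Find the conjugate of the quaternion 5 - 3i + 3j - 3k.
5 + 3i - 3j + 3k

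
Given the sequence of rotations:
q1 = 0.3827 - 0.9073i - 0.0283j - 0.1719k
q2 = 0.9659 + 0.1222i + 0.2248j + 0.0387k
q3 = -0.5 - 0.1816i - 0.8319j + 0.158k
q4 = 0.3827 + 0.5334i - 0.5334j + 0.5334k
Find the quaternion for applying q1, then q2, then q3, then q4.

q2 · q1 = 0.4935 - 0.8671i + 0.0446j + 0.0493k
q3 · q2 · q1 = -0.3749 + 0.2959i - 0.5609j - 0.6761k
q4 · q3 · q2 · q1 = -0.2399 + 0.5731i + 0.5038j - 0.6001k
-0.2399 + 0.5731i + 0.5038j - 0.6001k


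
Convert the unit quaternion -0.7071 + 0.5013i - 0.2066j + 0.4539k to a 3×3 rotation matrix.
[[0.5026, 0.4348, 0.7473], [-0.849, 0.0853, 0.5214], [0.1629, -0.8965, 0.412]]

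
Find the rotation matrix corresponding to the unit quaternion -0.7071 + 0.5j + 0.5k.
[[0, 0.7071, -0.7071], [-0.7071, 0.5, 0.5], [0.7071, 0.5, 0.5]]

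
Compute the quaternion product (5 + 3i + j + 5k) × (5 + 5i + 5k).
-15 + 45i + 15j + 45k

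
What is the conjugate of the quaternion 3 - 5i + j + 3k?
3 + 5i - j - 3k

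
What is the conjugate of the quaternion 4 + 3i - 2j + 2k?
4 - 3i + 2j - 2k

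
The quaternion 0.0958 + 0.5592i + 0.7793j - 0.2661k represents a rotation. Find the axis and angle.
axis = (0.5618, 0.7829, -0.2673), θ = 169°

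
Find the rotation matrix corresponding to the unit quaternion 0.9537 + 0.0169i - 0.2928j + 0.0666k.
[[0.8197, -0.1369, -0.5562], [0.1171, 0.9906, -0.0712], [0.5607, -0.0068, 0.828]]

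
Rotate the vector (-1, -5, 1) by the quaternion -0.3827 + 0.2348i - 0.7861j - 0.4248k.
(4.47, -1.753, -1.986)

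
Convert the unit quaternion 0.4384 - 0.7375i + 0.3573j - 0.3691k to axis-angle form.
axis = (-0.8206, 0.3975, -0.4107), θ = 128°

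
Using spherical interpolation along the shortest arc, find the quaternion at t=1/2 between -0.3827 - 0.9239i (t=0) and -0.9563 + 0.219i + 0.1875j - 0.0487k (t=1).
-0.8777 - 0.4621i + 0.1229j - 0.0319k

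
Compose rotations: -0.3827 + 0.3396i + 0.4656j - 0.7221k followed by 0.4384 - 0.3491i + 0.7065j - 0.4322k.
-0.6903 - 0.0265i - 0.4651j - 0.5536k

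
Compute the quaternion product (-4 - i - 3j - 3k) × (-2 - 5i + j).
6 + 25i + 17j - 10k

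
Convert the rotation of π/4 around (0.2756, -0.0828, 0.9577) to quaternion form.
0.9239 + 0.1055i - 0.0317j + 0.3665k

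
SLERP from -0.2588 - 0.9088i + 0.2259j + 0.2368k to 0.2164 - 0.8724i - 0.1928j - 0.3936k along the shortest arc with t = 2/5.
-0.0728 - 0.9952i + 0.0618j - 0.022k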